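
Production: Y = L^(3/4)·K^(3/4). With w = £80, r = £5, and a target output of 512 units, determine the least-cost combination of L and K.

Cost minimization requires the marginal rate of technical substitution to equal the input-price ratio: MP_L/MP_K = w/r.
Here MP_L/MP_K = (3/4)·(K/L)/(3/4) = (K/L). Setting this equal to 80/5 = 16 gives K = 16L.
Substituting into Y = 512: L^(3/4)·(16L)^(3/4) = 512.
Solving, L = 16 and K = 256.

L* = 16, K* = 256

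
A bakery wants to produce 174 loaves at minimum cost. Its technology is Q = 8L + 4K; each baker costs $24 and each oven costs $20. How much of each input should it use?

L* = 21.75, K* = 0

The inputs are perfect substitutes, so the firm uses whichever has the lower cost per unit of output.
Cost per unit of output via L is w/8 = 3; via K it is r/4 = 5. L is cheaper.
Producing Q = 174 with L alone: L = 21.75, K = 0.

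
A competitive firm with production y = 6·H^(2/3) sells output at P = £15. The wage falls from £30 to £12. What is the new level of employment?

From P·MP_H = w with MP_H = 4·H^(-1/3), the labor demand is H(w) = (60/w)^(3).
At w = 30: H = 8. At w = 12: H = 125.

H* = 125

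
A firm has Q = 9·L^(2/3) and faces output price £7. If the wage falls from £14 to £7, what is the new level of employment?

L* = 216

From P·MP_L = w with MP_L = 6·L^(-1/3), the labor demand is L(w) = (42/w)^(3).
At w = 14: L = 27. At w = 7: L = 216.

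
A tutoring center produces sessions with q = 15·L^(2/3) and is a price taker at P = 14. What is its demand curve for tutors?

L(w) = 2744000/w³

MP_L = (2/3)·15·L^(-1/3) = 10·L^(-1/3).
Setting P·MP_L = w: 140·L^(-1/3) = w.
Solving for L: L^(-1/3) = w/140, so L = (140/w)^(3).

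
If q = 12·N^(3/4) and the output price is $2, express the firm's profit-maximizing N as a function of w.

MP_N = (3/4)·12·N^(-1/4) = 9·N^(-1/4).
Setting P·MP_N = w: 18·N^(-1/4) = w.
Solving for N: N^(-1/4) = w/18, so N = (18/w)^(4).

N(w) = 104976/w^(4)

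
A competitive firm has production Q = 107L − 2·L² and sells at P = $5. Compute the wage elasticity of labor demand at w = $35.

ε = -0.07

From P·MP_L = w with MP_L = 107 − 4L, labor demand is L(w) = (107 − w/5)/4.
dL/dw = −1/(20) = -0.05.
At w = 35, L = 25, so ε = (dL/dw)·(w/L) = (-0.05)·(35/25) = -0.07.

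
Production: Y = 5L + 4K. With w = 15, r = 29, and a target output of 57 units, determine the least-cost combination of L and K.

The inputs are perfect substitutes, so the firm uses whichever has the lower cost per unit of output.
Cost per unit of output via L is w/5 = 3; via K it is r/4 = 7.25. L is cheaper.
Producing Y = 57 with L alone: L = 11.4, K = 0.

L* = 11.4, K* = 0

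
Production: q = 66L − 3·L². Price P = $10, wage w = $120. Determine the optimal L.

L* = 9

The marginal product of L is MP_L = 66 − 6L.
A price-taking firm hires until the value of the marginal product equals the wage: P·MP_L = w, so 10·(66 − 6L) = 120.
Then 66 − 6L = 12, giving L = 9.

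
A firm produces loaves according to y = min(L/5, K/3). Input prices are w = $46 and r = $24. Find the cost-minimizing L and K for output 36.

L* = 180, K* = 108

With a fixed-proportions technology, the cost-minimizing bundle uses no slack in either input: L/5 = K/3 = y.
So L = 5·36 = 180 and K = 3·36 = 108.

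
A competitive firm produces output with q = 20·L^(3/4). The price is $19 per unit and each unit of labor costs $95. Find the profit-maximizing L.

L* = 81

MP_L = (3/4)·20·L^(-1/4) = 15·L^(-1/4).
Profit maximization for a price taker requires P·MP_L = w: 19·15·L^(-1/4) = 95.
So L^(-1/4) = 1/3, which gives L = 81.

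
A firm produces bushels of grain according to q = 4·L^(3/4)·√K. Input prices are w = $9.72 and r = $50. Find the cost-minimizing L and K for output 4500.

Cost minimization requires the marginal rate of technical substitution to equal the input-price ratio: MP_L/MP_K = w/r.
Here MP_L/MP_K = (3/4)·(K/L)/(1/2) = 1.5·(K/L). Setting this equal to 9.72/50 = 0.1944 gives K = 0.1296L.
Substituting into q = 4500: 4·L^(3/4)·(0.1296L)^(1/2) = 4500.
Solving, L = 625 and K = 81.

L* = 625, K* = 81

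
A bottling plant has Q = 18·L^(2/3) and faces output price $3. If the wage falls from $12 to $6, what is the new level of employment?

From P·MP_L = w with MP_L = 12·L^(-1/3), the labor demand is L(w) = (36/w)^(3).
At w = 12: L = 27. At w = 6: L = 216.

L* = 216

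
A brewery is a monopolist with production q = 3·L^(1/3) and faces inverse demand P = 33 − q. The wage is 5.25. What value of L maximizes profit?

Marginal revenue from the inverse demand is MR = 33 − 2q.
The marginal product is MP_L = L^(-2/3).
A monopolist hires until marginal revenue product equals the wage: MR·MP_L = w.
At L, q = 3·L^(1/3). Substituting and solving: (33 − 6·L^(1/3))·L^(-2/3) = 5.25 gives L = 8.

L* = 8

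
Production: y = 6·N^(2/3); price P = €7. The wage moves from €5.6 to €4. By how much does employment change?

From P·MP_N = w with MP_N = 4·N^(-1/3), the labor demand is N(w) = (28/w)^(3).
At w = 5.6: N = 125. At w = 4: N = 343.
ΔN = 343 − 125 = 218.

ΔN = 218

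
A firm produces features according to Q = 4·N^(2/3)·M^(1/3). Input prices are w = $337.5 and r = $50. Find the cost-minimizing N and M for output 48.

Cost minimization requires the marginal rate of technical substitution to equal the input-price ratio: MP_N/MP_M = w/r.
Here MP_N/MP_M = (2/3)·(M/N)/(1/3) = 2·(M/N). Setting this equal to 337.5/50 = 6.75 gives M = 3.375N.
Substituting into Q = 48: 4·N^(2/3)·(3.375N)^(1/3) = 48.
Solving, N = 8 and M = 27.

N* = 8, M* = 27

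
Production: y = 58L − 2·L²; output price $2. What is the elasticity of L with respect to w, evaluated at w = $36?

From P·MP_L = w with MP_L = 58 − 4L, labor demand is L(w) = (58 − w/2)/4.
dL/dw = −1/(8) = -0.125.
At w = 36, L = 10, so ε = (dL/dw)·(w/L) = (-0.125)·(36/10) = -0.45.

ε = -0.45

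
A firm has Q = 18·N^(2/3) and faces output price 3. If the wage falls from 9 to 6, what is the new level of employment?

N* = 216

From P·MP_N = w with MP_N = 12·N^(-1/3), the labor demand is N(w) = (36/w)^(3).
At w = 9: N = 64. At w = 6: N = 216.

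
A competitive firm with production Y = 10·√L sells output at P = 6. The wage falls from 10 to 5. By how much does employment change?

ΔL = 27

From P·MP_L = w with MP_L = 5·L^(-1/2), the labor demand is L(w) = (30/w)^(2).
At w = 10: L = 9. At w = 5: L = 36.
ΔL = 36 − 9 = 27.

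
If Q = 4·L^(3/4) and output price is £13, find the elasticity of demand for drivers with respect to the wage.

ε = -4

MP_L = (3/4)·4·L^(-1/4), so P·MP_L = w gives 39·L^(-1/4) = w.
Solving, L(w) = (39/w)^(4). This is a constant-elasticity form: L ∝ w^(−4), so ε = −4.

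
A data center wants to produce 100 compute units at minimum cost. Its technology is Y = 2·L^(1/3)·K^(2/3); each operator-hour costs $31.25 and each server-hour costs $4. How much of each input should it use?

Cost minimization requires the marginal rate of technical substitution to equal the input-price ratio: MP_L/MP_K = w/r.
Here MP_L/MP_K = (1/3)·(K/L)/(2/3) = 0.5·(K/L). Setting this equal to 31.25/4 = 7.8125 gives K = 15.625L.
Substituting into Y = 100: 2·L^(1/3)·(15.625L)^(2/3) = 100.
Solving, L = 8 and K = 125.

L* = 8, K* = 125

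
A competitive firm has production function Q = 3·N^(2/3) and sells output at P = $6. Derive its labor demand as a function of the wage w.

N(w) = 1728/w³

MP_N = (2/3)·3·N^(-1/3) = 2·N^(-1/3).
Setting P·MP_N = w: 12·N^(-1/3) = w.
Solving for N: N^(-1/3) = w/12, so N = (12/w)^(3).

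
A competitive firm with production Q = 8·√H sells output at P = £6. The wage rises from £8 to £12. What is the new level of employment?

From P·MP_H = w with MP_H = 4·H^(-1/2), the labor demand is H(w) = (24/w)^(2).
At w = 8: H = 9. At w = 12: H = 4.

H* = 4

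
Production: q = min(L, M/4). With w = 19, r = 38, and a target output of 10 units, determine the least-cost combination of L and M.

L* = 10, M* = 40

With a fixed-proportions technology, the cost-minimizing bundle uses no slack in either input: L = M/4 = q.
So L = 10 and M = 4·10 = 40.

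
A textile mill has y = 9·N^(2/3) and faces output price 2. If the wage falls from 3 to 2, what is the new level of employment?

From P·MP_N = w with MP_N = 6·N^(-1/3), the labor demand is N(w) = (12/w)^(3).
At w = 3: N = 64. At w = 2: N = 216.

N* = 216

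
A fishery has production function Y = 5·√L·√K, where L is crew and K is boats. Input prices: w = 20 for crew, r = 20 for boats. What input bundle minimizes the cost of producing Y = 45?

Cost minimization requires the marginal rate of technical substitution to equal the input-price ratio: MP_L/MP_K = w/r.
Here MP_L/MP_K = (1/2)·(K/L)/(1/2) = (K/L). Setting this equal to 20/20 = 1 gives K = L.
Substituting into Y = 45: 5·L^(1/2)·(L)^(1/2) = 45.
Solving, L = 9 and K = 9.

L* = 9, K* = 9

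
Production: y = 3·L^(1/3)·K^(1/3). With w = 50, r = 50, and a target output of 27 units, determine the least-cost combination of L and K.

L* = 27, K* = 27

Cost minimization requires the marginal rate of technical substitution to equal the input-price ratio: MP_L/MP_K = w/r.
Here MP_L/MP_K = (1/3)·(K/L)/(1/3) = (K/L). Setting this equal to 50/50 = 1 gives K = L.
Substituting into y = 27: 3·L^(1/3)·(L)^(1/3) = 27.
Solving, L = 27 and K = 27.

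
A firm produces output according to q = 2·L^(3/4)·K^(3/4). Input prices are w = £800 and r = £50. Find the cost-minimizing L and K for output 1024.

L* = 16, K* = 256

Cost minimization requires the marginal rate of technical substitution to equal the input-price ratio: MP_L/MP_K = w/r.
Here MP_L/MP_K = (3/4)·(K/L)/(3/4) = (K/L). Setting this equal to 800/50 = 16 gives K = 16L.
Substituting into q = 1024: 2·L^(3/4)·(16L)^(3/4) = 1024.
Solving, L = 16 and K = 256.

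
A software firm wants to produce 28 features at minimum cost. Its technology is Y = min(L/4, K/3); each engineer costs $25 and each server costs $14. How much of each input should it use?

L* = 112, K* = 84

With a fixed-proportions technology, the cost-minimizing bundle uses no slack in either input: L/4 = K/3 = Y.
So L = 4·28 = 112 and K = 3·28 = 84.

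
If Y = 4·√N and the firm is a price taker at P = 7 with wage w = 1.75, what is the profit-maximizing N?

N* = 64

MP_N = (1/2)·4·N^(-1/2) = 2·N^(-1/2).
Profit maximization for a price taker requires P·MP_N = w: 7·2·N^(-1/2) = 1.75.
So N^(-1/2) = 0.125, which gives N = 64.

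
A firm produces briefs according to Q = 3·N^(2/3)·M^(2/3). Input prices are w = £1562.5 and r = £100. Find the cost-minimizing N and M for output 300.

Cost minimization requires the marginal rate of technical substitution to equal the input-price ratio: MP_N/MP_M = w/r.
Here MP_N/MP_M = (2/3)·(M/N)/(2/3) = (M/N). Setting this equal to 1562.5/100 = 15.625 gives M = 15.625N.
Substituting into Q = 300: 3·N^(2/3)·(15.625N)^(2/3) = 300.
Solving, N = 8 and M = 125.

N* = 8, M* = 125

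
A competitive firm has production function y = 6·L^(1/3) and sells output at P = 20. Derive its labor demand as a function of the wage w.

MP_L = (1/3)·6·L^(-2/3) = 2·L^(-2/3).
Setting P·MP_L = w: 40·L^(-2/3) = w.
Solving for L: L^(-2/3) = w/40, so L = (40/w)^(3/2).

L(w) = (40/w)^(3/2)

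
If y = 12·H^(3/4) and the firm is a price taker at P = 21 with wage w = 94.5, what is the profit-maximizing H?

MP_H = (3/4)·12·H^(-1/4) = 9·H^(-1/4).
Profit maximization for a price taker requires P·MP_H = w: 21·9·H^(-1/4) = 94.5.
So H^(-1/4) = 0.5, which gives H = 16.

H* = 16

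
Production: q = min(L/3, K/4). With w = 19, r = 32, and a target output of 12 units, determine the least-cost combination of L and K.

With a fixed-proportions technology, the cost-minimizing bundle uses no slack in either input: L/3 = K/4 = q.
So L = 3·12 = 36 and K = 4·12 = 48.

L* = 36, K* = 48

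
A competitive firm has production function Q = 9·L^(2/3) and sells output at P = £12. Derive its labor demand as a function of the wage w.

MP_L = (2/3)·9·L^(-1/3) = 6·L^(-1/3).
Setting P·MP_L = w: 72·L^(-1/3) = w.
Solving for L: L^(-1/3) = w/72, so L = (72/w)^(3).

L(w) = 373248/w³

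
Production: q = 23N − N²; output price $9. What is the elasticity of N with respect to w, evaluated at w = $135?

ε = -1.875

From P·MP_N = w with MP_N = 23 − 2N, labor demand is N(w) = (23 − w/9)/2.
dN/dw = −1/(18) = -1/18.
At w = 135, N = 4, so ε = (dN/dw)·(w/N) = (-1/18)·(135/4) = -1.875.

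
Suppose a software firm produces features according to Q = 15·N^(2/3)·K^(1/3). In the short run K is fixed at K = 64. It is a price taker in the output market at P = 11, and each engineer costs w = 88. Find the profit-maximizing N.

With K = 64, MP_N = (2/3)·15·N^(-1/3)·64^(1/3) = 40·N^(-1/3).
Profit maximization for a price taker requires P·MP_N = w: 11·40·N^(-1/3) = 88.
So N^(-1/3) = 0.2, which gives N = 125.

N* = 125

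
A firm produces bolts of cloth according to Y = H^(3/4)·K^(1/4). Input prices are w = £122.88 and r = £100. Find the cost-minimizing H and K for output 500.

Cost minimization requires the marginal rate of technical substitution to equal the input-price ratio: MP_H/MP_K = w/r.
Here MP_H/MP_K = (3/4)·(K/H)/(1/4) = 3·(K/H). Setting this equal to 122.88/100 = 1.2288 gives K = 0.4096H.
Substituting into Y = 500: H^(3/4)·(0.4096H)^(1/4) = 500.
Solving, H = 625 and K = 256.

H* = 625, K* = 256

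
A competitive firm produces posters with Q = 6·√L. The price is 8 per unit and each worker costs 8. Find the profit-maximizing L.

L* = 9

MP_L = (1/2)·6·L^(-1/2) = 3·L^(-1/2).
Profit maximization for a price taker requires P·MP_L = w: 8·3·L^(-1/2) = 8.
So L^(-1/2) = 1/3, which gives L = 9.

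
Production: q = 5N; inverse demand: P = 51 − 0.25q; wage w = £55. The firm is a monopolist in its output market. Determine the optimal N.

N* = 16

Marginal revenue from the inverse demand is MR = 51 − 0.5q.
The marginal product is MP_N = 5.
A monopolist hires until marginal revenue product equals the wage: MR·MP_N = w.
(51 − 2.5N)·5 = 55, so N = 16.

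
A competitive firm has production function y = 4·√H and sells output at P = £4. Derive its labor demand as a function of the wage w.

MP_H = (1/2)·4·H^(-1/2) = 2·H^(-1/2).
Setting P·MP_H = w: 8·H^(-1/2) = w.
Solving for H: H^(-1/2) = w/8, so H = (8/w)^(2).

H(w) = 64/w²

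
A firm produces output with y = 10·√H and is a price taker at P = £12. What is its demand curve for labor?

H(w) = 3600/w²

MP_H = (1/2)·10·H^(-1/2) = 5·H^(-1/2).
Setting P·MP_H = w: 60·H^(-1/2) = w.
Solving for H: H^(-1/2) = w/60, so H = (60/w)^(2).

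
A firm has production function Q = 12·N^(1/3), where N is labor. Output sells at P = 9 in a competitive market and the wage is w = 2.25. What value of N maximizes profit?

MP_N = (1/3)·12·N^(-2/3) = 4·N^(-2/3).
Profit maximization for a price taker requires P·MP_N = w: 9·4·N^(-2/3) = 2.25.
So N^(-2/3) = 0.0625, which gives N = 64.

N* = 64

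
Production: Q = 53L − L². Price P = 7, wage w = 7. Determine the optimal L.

L* = 26

The marginal product of L is MP_L = 53 − 2L.
A price-taking firm hires until the value of the marginal product equals the wage: P·MP_L = w, so 7·(53 − 2L) = 7.
Then 53 − 2L = 1, giving L = 26.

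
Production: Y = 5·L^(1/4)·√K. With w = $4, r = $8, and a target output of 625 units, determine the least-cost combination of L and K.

L* = 625, K* = 625

Cost minimization requires the marginal rate of technical substitution to equal the input-price ratio: MP_L/MP_K = w/r.
Here MP_L/MP_K = (1/4)·(K/L)/(1/2) = 0.5·(K/L). Setting this equal to 4/8 = 0.5 gives K = L.
Substituting into Y = 625: 5·L^(1/4)·(L)^(1/2) = 625.
Solving, L = 625 and K = 625.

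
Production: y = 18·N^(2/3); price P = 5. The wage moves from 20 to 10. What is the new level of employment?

N* = 216

From P·MP_N = w with MP_N = 12·N^(-1/3), the labor demand is N(w) = (60/w)^(3).
At w = 20: N = 27. At w = 10: N = 216.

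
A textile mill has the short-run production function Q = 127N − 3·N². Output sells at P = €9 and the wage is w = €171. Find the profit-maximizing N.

The marginal product of N is MP_N = 127 − 6N.
A price-taking firm hires until the value of the marginal product equals the wage: P·MP_N = w, so 9·(127 − 6N) = 171.
Then 127 − 6N = 19, giving N = 18.

N* = 18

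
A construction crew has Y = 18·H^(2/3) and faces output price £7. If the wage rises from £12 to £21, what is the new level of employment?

H* = 64

From P·MP_H = w with MP_H = 12·H^(-1/3), the labor demand is H(w) = (84/w)^(3).
At w = 12: H = 343. At w = 21: H = 64.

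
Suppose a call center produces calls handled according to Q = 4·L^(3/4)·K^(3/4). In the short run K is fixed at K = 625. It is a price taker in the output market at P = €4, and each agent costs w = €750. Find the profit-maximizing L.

With K = 625, MP_L = (3/4)·4·L^(-1/4)·625^(3/4) = 375·L^(-1/4).
Profit maximization for a price taker requires P·MP_L = w: 4·375·L^(-1/4) = 750.
So L^(-1/4) = 0.5, which gives L = 16.

L* = 16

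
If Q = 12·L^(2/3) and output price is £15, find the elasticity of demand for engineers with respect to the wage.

ε = -3

MP_L = (2/3)·12·L^(-1/3), so P·MP_L = w gives 120·L^(-1/3) = w.
Solving, L(w) = (120/w)^(3). This is a constant-elasticity form: L ∝ w^(−3), so ε = −3.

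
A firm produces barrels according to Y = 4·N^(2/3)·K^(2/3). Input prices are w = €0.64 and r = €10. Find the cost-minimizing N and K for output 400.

Cost minimization requires the marginal rate of technical substitution to equal the input-price ratio: MP_N/MP_K = w/r.
Here MP_N/MP_K = (2/3)·(K/N)/(2/3) = (K/N). Setting this equal to 0.64/10 = 0.064 gives K = 0.064N.
Substituting into Y = 400: 4·N^(2/3)·(0.064N)^(2/3) = 400.
Solving, N = 125 and K = 8.

N* = 125, K* = 8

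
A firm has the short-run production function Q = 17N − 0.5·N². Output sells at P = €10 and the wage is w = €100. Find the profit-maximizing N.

The marginal product of N is MP_N = 17 − N.
A price-taking firm hires until the value of the marginal product equals the wage: P·MP_N = w, so 10·(17 − N) = 100.
Then 17 − N = 10, giving N = 7.

N* = 7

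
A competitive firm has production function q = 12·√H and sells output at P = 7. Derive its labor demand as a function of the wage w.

MP_H = (1/2)·12·H^(-1/2) = 6·H^(-1/2).
Setting P·MP_H = w: 42·H^(-1/2) = w.
Solving for H: H^(-1/2) = w/42, so H = (42/w)^(2).

H(w) = 1764/w²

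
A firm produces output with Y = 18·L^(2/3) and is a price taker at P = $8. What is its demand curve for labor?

MP_L = (2/3)·18·L^(-1/3) = 12·L^(-1/3).
Setting P·MP_L = w: 96·L^(-1/3) = w.
Solving for L: L^(-1/3) = w/96, so L = (96/w)^(3).

L(w) = 884736/w³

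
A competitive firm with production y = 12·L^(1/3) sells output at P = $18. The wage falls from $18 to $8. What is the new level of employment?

From P·MP_L = w with MP_L = 4·L^(-2/3), the labor demand is L(w) = (72/w)^(3/2).
At w = 18: L = 8. At w = 8: L = 27.

L* = 27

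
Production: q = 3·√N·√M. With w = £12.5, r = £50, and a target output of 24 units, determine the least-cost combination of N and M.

N* = 16, M* = 4

Cost minimization requires the marginal rate of technical substitution to equal the input-price ratio: MP_N/MP_M = w/r.
Here MP_N/MP_M = (1/2)·(M/N)/(1/2) = (M/N). Setting this equal to 12.5/50 = 0.25 gives M = 0.25N.
Substituting into q = 24: 3·N^(1/2)·(0.25N)^(1/2) = 24.
Solving, N = 16 and M = 4.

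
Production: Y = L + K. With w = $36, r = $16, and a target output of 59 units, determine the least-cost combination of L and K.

The inputs are perfect substitutes, so the firm uses whichever has the lower cost per unit of output.
Cost per unit of output via L is 36; via K it is 16. K is cheaper.
Producing Y = 59 with K alone: L = 0, K = 59.

L* = 0, K* = 59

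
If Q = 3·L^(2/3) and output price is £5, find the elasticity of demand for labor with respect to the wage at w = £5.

ε = -3

MP_L = (2/3)·3·L^(-1/3), so P·MP_L = w gives 10·L^(-1/3) = w.
Solving, L(w) = (10/w)^(3). This is a constant-elasticity form: L ∝ w^(−3), so ε = −3.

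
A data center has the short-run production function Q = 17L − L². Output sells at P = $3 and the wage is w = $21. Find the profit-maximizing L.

The marginal product of L is MP_L = 17 − 2L.
A price-taking firm hires until the value of the marginal product equals the wage: P·MP_L = w, so 3·(17 − 2L) = 21.
Then 17 − 2L = 7, giving L = 5.

L* = 5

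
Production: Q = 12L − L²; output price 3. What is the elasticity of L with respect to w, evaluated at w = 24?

From P·MP_L = w with MP_L = 12 − 2L, labor demand is L(w) = (12 − w/3)/2.
dL/dw = −1/(6) = -1/6.
At w = 24, L = 2, so ε = (dL/dw)·(w/L) = (-1/6)·(24/2) = -2.

ε = -2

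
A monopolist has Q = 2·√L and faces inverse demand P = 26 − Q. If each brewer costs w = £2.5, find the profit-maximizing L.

L* = 16

Marginal revenue from the inverse demand is MR = 26 − 2Q.
The marginal product is MP_L = L^(-1/2).
A monopolist hires until marginal revenue product equals the wage: MR·MP_L = w.
At L, Q = 2·√L. Substituting and solving: (26 − 4·√L)·L^(-1/2) = 2.5 gives L = 16.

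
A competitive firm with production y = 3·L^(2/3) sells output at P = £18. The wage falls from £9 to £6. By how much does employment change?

From P·MP_L = w with MP_L = 2·L^(-1/3), the labor demand is L(w) = (36/w)^(3).
At w = 9: L = 64. At w = 6: L = 216.
ΔL = 216 − 64 = 152.

ΔL = 152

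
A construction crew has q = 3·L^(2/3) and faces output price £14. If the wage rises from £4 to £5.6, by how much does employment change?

From P·MP_L = w with MP_L = 2·L^(-1/3), the labor demand is L(w) = (28/w)^(3).
At w = 4: L = 343. At w = 5.6: L = 125.
ΔL = 125 − 343 = -218.

ΔL = -218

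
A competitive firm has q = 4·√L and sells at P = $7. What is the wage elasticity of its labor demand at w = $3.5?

MP_L = (1/2)·4·L^(-1/2), so P·MP_L = w gives 14·L^(-1/2) = w.
Solving, L(w) = (14/w)^(2). This is a constant-elasticity form: L ∝ w^(−2), so ε = −2.

ε = -2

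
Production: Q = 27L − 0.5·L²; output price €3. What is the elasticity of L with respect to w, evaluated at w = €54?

ε = -2

From P·MP_L = w with MP_L = 27 − L, labor demand is L(w) = 27 − w/3.
dL/dw = −1/(3) = -1/3.
At w = 54, L = 9, so ε = (dL/dw)·(w/L) = (-1/3)·(54/9) = -2.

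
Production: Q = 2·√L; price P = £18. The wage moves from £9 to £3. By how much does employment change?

ΔL = 32

From P·MP_L = w with MP_L = L^(-1/2), the labor demand is L(w) = (18/w)^(2).
At w = 9: L = 4. At w = 3: L = 36.
ΔL = 36 − 4 = 32.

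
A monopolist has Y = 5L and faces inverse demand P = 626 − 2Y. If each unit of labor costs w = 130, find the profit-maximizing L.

L* = 30

Marginal revenue from the inverse demand is MR = 626 − 4Y.
The marginal product is MP_L = 5.
A monopolist hires until marginal revenue product equals the wage: MR·MP_L = w.
(626 − 20L)·5 = 130, so L = 30.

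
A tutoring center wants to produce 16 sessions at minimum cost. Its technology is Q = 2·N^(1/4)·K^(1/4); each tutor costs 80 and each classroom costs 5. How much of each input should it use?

N* = 16, K* = 256

Cost minimization requires the marginal rate of technical substitution to equal the input-price ratio: MP_N/MP_K = w/r.
Here MP_N/MP_K = (1/4)·(K/N)/(1/4) = (K/N). Setting this equal to 80/5 = 16 gives K = 16N.
Substituting into Q = 16: 2·N^(1/4)·(16N)^(1/4) = 16.
Solving, N = 16 and K = 256.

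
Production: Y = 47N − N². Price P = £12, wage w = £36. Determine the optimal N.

The marginal product of N is MP_N = 47 − 2N.
A price-taking firm hires until the value of the marginal product equals the wage: P·MP_N = w, so 12·(47 − 2N) = 36.
Then 47 − 2N = 3, giving N = 22.

N* = 22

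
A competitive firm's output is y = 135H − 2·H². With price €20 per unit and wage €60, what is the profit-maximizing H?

H* = 33

The marginal product of H is MP_H = 135 − 4H.
A price-taking firm hires until the value of the marginal product equals the wage: P·MP_H = w, so 20·(135 − 4H) = 60.
Then 135 − 4H = 3, giving H = 33.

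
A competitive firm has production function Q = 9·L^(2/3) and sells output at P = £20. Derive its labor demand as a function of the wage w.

MP_L = (2/3)·9·L^(-1/3) = 6·L^(-1/3).
Setting P·MP_L = w: 120·L^(-1/3) = w.
Solving for L: L^(-1/3) = w/120, so L = (120/w)^(3).

L(w) = 1728000/w³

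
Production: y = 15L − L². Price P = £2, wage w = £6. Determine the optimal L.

The marginal product of L is MP_L = 15 − 2L.
A price-taking firm hires until the value of the marginal product equals the wage: P·MP_L = w, so 2·(15 − 2L) = 6.
Then 15 − 2L = 3, giving L = 6.

L* = 6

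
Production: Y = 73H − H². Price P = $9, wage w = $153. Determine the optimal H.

H* = 28

The marginal product of H is MP_H = 73 − 2H.
A price-taking firm hires until the value of the marginal product equals the wage: P·MP_H = w, so 9·(73 − 2H) = 153.
Then 73 − 2H = 17, giving H = 28.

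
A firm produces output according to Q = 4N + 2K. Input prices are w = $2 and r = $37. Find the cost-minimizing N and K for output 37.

The inputs are perfect substitutes, so the firm uses whichever has the lower cost per unit of output.
Cost per unit of output via N is w/4 = 0.5; via K it is r/2 = 18.5. N is cheaper.
Producing Q = 37 with N alone: N = 9.25, K = 0.

N* = 9.25, K* = 0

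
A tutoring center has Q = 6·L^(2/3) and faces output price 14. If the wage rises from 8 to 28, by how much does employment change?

ΔL = -335

From P·MP_L = w with MP_L = 4·L^(-1/3), the labor demand is L(w) = (56/w)^(3).
At w = 8: L = 343. At w = 28: L = 8.
ΔL = 8 − 343 = -335.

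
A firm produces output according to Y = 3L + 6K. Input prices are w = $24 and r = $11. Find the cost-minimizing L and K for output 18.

The inputs are perfect substitutes, so the firm uses whichever has the lower cost per unit of output.
Cost per unit of output via L is w/3 = 8; via K it is r/6 = 11/6. K is cheaper.
Producing Y = 18 with K alone: L = 0, K = 3.

L* = 0, K* = 3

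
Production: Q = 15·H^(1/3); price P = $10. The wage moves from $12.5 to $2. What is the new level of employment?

H* = 125

From P·MP_H = w with MP_H = 5·H^(-2/3), the labor demand is H(w) = (50/w)^(3/2).
At w = 12.5: H = 8. At w = 2: H = 125.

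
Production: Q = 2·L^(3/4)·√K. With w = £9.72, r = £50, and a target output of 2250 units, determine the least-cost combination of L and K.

L* = 625, K* = 81

Cost minimization requires the marginal rate of technical substitution to equal the input-price ratio: MP_L/MP_K = w/r.
Here MP_L/MP_K = (3/4)·(K/L)/(1/2) = 1.5·(K/L). Setting this equal to 9.72/50 = 0.1944 gives K = 0.1296L.
Substituting into Q = 2250: 2·L^(3/4)·(0.1296L)^(1/2) = 2250.
Solving, L = 625 and K = 81.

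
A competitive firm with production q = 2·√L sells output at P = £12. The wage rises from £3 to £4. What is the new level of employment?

From P·MP_L = w with MP_L = L^(-1/2), the labor demand is L(w) = (12/w)^(2).
At w = 3: L = 16. At w = 4: L = 9.

L* = 9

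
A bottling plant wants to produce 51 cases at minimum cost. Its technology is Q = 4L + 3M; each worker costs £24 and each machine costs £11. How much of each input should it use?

L* = 0, M* = 17

The inputs are perfect substitutes, so the firm uses whichever has the lower cost per unit of output.
Cost per unit of output via L is w/4 = 6; via M it is r/3 = 11/3. M is cheaper.
Producing Q = 51 with M alone: L = 0, M = 17.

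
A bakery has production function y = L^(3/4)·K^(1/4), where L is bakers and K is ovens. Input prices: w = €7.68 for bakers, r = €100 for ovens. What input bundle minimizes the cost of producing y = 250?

Cost minimization requires the marginal rate of technical substitution to equal the input-price ratio: MP_L/MP_K = w/r.
Here MP_L/MP_K = (3/4)·(K/L)/(1/4) = 3·(K/L). Setting this equal to 7.68/100 = 0.0768 gives K = 0.0256L.
Substituting into y = 250: L^(3/4)·(0.0256L)^(1/4) = 250.
Solving, L = 625 and K = 16.

L* = 625, K* = 16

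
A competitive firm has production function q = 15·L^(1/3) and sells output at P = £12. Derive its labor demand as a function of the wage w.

L(w) = (60/w)^(3/2)

MP_L = (1/3)·15·L^(-2/3) = 5·L^(-2/3).
Setting P·MP_L = w: 60·L^(-2/3) = w.
Solving for L: L^(-2/3) = w/60, so L = (60/w)^(3/2).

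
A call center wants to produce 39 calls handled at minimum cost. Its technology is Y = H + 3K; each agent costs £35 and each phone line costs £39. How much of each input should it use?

H* = 0, K* = 13

The inputs are perfect substitutes, so the firm uses whichever has the lower cost per unit of output.
Cost per unit of output via H is 35; via K it is 13. K is cheaper.
Producing Y = 39 with K alone: H = 0, K = 13.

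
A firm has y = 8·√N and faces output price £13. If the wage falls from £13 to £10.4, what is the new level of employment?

From P·MP_N = w with MP_N = 4·N^(-1/2), the labor demand is N(w) = (52/w)^(2).
At w = 13: N = 16. At w = 10.4: N = 25.

N* = 25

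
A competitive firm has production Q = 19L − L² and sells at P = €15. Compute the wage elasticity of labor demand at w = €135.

From P·MP_L = w with MP_L = 19 − 2L, labor demand is L(w) = (19 − w/15)/2.
dL/dw = −1/(30) = -1/30.
At w = 135, L = 5, so ε = (dL/dw)·(w/L) = (-1/30)·(135/5) = -0.9.

ε = -0.9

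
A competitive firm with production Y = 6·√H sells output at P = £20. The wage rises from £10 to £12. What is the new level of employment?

H* = 25

From P·MP_H = w with MP_H = 3·H^(-1/2), the labor demand is H(w) = (60/w)^(2).
At w = 10: H = 36. At w = 12: H = 25.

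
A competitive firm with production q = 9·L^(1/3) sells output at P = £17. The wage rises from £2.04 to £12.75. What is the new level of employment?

L* = 8

From P·MP_L = w with MP_L = 3·L^(-2/3), the labor demand is L(w) = (51/w)^(3/2).
At w = 2.04: L = 125. At w = 12.75: L = 8.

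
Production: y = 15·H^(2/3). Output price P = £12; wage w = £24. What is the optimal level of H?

MP_H = (2/3)·15·H^(-1/3) = 10·H^(-1/3).
Profit maximization for a price taker requires P·MP_H = w: 12·10·H^(-1/3) = 24.
So H^(-1/3) = 0.2, which gives H = 125.

H* = 125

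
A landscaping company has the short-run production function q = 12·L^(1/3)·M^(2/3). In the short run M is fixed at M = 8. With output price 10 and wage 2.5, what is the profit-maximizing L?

L* = 512

With M = 8, MP_L = (1/3)·12·L^(-2/3)·8^(2/3) = 16·L^(-2/3).
Profit maximization for a price taker requires P·MP_L = w: 10·16·L^(-2/3) = 2.5.
So L^(-2/3) = 0.015625, which gives L = 512.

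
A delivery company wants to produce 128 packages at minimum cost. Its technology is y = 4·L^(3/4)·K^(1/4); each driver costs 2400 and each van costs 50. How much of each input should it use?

L* = 16, K* = 256

Cost minimization requires the marginal rate of technical substitution to equal the input-price ratio: MP_L/MP_K = w/r.
Here MP_L/MP_K = (3/4)·(K/L)/(1/4) = 3·(K/L). Setting this equal to 2400/50 = 48 gives K = 16L.
Substituting into y = 128: 4·L^(3/4)·(16L)^(1/4) = 128.
Solving, L = 16 and K = 256.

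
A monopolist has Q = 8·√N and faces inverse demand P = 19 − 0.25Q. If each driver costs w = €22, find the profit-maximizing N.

N* = 4

Marginal revenue from the inverse demand is MR = 19 − 0.5Q.
The marginal product is MP_N = 4·N^(-1/2).
A monopolist hires until marginal revenue product equals the wage: MR·MP_N = w.
At N, Q = 8·√N. Substituting and solving: (19 − 4·√N)·4·N^(-1/2) = 22 gives N = 4.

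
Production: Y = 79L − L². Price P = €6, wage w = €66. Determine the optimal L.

The marginal product of L is MP_L = 79 − 2L.
A price-taking firm hires until the value of the marginal product equals the wage: P·MP_L = w, so 6·(79 − 2L) = 66.
Then 79 − 2L = 11, giving L = 34.

L* = 34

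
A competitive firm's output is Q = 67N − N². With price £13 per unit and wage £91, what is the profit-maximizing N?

N* = 30

The marginal product of N is MP_N = 67 − 2N.
A price-taking firm hires until the value of the marginal product equals the wage: P·MP_N = w, so 13·(67 − 2N) = 91.
Then 67 − 2N = 7, giving N = 30.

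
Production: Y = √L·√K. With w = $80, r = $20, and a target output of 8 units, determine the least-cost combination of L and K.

Cost minimization requires the marginal rate of technical substitution to equal the input-price ratio: MP_L/MP_K = w/r.
Here MP_L/MP_K = (1/2)·(K/L)/(1/2) = (K/L). Setting this equal to 80/20 = 4 gives K = 4L.
Substituting into Y = 8: L^(1/2)·(4L)^(1/2) = 8.
Solving, L = 4 and K = 16.

L* = 4, K* = 16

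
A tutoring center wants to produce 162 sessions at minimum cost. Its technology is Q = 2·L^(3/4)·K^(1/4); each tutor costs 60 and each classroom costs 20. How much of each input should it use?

Cost minimization requires the marginal rate of technical substitution to equal the input-price ratio: MP_L/MP_K = w/r.
Here MP_L/MP_K = (3/4)·(K/L)/(1/4) = 3·(K/L). Setting this equal to 60/20 = 3 gives K = L.
Substituting into Q = 162: 2·L^(3/4)·(L)^(1/4) = 162.
Solving, L = 81 and K = 81.

L* = 81, K* = 81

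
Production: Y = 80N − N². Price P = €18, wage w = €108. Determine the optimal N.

N* = 37

The marginal product of N is MP_N = 80 − 2N.
A price-taking firm hires until the value of the marginal product equals the wage: P·MP_N = w, so 18·(80 − 2N) = 108.
Then 80 − 2N = 6, giving N = 37.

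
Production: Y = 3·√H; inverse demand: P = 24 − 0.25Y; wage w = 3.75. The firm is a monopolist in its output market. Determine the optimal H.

H* = 36

Marginal revenue from the inverse demand is MR = 24 − 0.5Y.
The marginal product is MP_H = 1.5·H^(-1/2).
A monopolist hires until marginal revenue product equals the wage: MR·MP_H = w.
At H, Y = 3·√H. Substituting and solving: (24 − 1.5·√H)·1.5·H^(-1/2) = 3.75 gives H = 36.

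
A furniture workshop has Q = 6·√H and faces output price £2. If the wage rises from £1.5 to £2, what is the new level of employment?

From P·MP_H = w with MP_H = 3·H^(-1/2), the labor demand is H(w) = (6/w)^(2).
At w = 1.5: H = 16. At w = 2: H = 9.

H* = 9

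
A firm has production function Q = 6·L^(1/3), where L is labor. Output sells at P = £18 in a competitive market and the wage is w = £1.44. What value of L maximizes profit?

L* = 125

MP_L = (1/3)·6·L^(-2/3) = 2·L^(-2/3).
Profit maximization for a price taker requires P·MP_L = w: 18·2·L^(-2/3) = 1.44.
So L^(-2/3) = 0.04, which gives L = 125.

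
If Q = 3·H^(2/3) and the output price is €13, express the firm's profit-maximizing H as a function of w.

H(w) = 17576/w³

MP_H = (2/3)·3·H^(-1/3) = 2·H^(-1/3).
Setting P·MP_H = w: 26·H^(-1/3) = w.
Solving for H: H^(-1/3) = w/26, so H = (26/w)^(3).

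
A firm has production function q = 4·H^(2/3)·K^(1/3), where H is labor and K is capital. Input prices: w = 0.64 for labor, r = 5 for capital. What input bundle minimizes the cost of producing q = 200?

H* = 125, K* = 8

Cost minimization requires the marginal rate of technical substitution to equal the input-price ratio: MP_H/MP_K = w/r.
Here MP_H/MP_K = (2/3)·(K/H)/(1/3) = 2·(K/H). Setting this equal to 0.64/5 = 0.128 gives K = 0.064H.
Substituting into q = 200: 4·H^(2/3)·(0.064H)^(1/3) = 200.
Solving, H = 125 and K = 8.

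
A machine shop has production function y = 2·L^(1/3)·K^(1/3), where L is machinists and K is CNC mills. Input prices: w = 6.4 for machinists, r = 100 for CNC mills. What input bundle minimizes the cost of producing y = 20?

L* = 125, K* = 8

Cost minimization requires the marginal rate of technical substitution to equal the input-price ratio: MP_L/MP_K = w/r.
Here MP_L/MP_K = (1/3)·(K/L)/(1/3) = (K/L). Setting this equal to 6.4/100 = 0.064 gives K = 0.064L.
Substituting into y = 20: 2·L^(1/3)·(0.064L)^(1/3) = 20.
Solving, L = 125 and K = 8.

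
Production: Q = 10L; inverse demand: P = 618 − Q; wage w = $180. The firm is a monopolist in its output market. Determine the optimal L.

L* = 30

Marginal revenue from the inverse demand is MR = 618 − 2Q.
The marginal product is MP_L = 10.
A monopolist hires until marginal revenue product equals the wage: MR·MP_L = w.
(618 − 20L)·10 = 180, so L = 30.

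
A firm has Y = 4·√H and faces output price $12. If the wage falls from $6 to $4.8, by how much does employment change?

From P·MP_H = w with MP_H = 2·H^(-1/2), the labor demand is H(w) = (24/w)^(2).
At w = 6: H = 16. At w = 4.8: H = 25.
ΔH = 25 − 16 = 9.

ΔH = 9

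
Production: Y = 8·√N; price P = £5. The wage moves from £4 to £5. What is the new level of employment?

From P·MP_N = w with MP_N = 4·N^(-1/2), the labor demand is N(w) = (20/w)^(2).
At w = 4: N = 25. At w = 5: N = 16.

N* = 16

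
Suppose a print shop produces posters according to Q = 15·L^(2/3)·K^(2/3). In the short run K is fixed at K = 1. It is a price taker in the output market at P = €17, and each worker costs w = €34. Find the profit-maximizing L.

With K = 1, MP_L = (2/3)·15·L^(-1/3)·1^(2/3) = 10·L^(-1/3).
Profit maximization for a price taker requires P·MP_L = w: 17·10·L^(-1/3) = 34.
So L^(-1/3) = 0.2, which gives L = 125.

L* = 125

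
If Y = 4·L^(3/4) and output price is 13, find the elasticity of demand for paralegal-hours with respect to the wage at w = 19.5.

MP_L = (3/4)·4·L^(-1/4), so P·MP_L = w gives 39·L^(-1/4) = w.
Solving, L(w) = (39/w)^(4). This is a constant-elasticity form: L ∝ w^(−4), so ε = −4.

ε = -4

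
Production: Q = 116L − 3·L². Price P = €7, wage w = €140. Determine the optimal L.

The marginal product of L is MP_L = 116 − 6L.
A price-taking firm hires until the value of the marginal product equals the wage: P·MP_L = w, so 7·(116 − 6L) = 140.
Then 116 − 6L = 20, giving L = 16.

L* = 16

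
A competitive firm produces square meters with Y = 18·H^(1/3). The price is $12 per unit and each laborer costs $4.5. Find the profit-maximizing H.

MP_H = (1/3)·18·H^(-2/3) = 6·H^(-2/3).
Profit maximization for a price taker requires P·MP_H = w: 12·6·H^(-2/3) = 4.5.
So H^(-2/3) = 0.0625, which gives H = 64.

H* = 64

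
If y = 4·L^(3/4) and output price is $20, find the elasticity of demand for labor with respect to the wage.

ε = -4

MP_L = (3/4)·4·L^(-1/4), so P·MP_L = w gives 60·L^(-1/4) = w.
Solving, L(w) = (60/w)^(4). This is a constant-elasticity form: L ∝ w^(−4), so ε = −4.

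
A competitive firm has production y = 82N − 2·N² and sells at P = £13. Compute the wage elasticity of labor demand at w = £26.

ε = -0.025

From P·MP_N = w with MP_N = 82 − 4N, labor demand is N(w) = (82 − w/13)/4.
dN/dw = −1/(52) = -1/52.
At w = 26, N = 20, so ε = (dN/dw)·(w/N) = (-1/52)·(26/20) = -0.025.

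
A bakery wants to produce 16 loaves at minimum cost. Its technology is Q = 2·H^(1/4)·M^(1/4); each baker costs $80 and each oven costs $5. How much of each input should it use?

Cost minimization requires the marginal rate of technical substitution to equal the input-price ratio: MP_H/MP_M = w/r.
Here MP_H/MP_M = (1/4)·(M/H)/(1/4) = (M/H). Setting this equal to 80/5 = 16 gives M = 16H.
Substituting into Q = 16: 2·H^(1/4)·(16H)^(1/4) = 16.
Solving, H = 16 and M = 256.

H* = 16, M* = 256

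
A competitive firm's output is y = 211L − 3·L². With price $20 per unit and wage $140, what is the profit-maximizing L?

L* = 34

The marginal product of L is MP_L = 211 − 6L.
A price-taking firm hires until the value of the marginal product equals the wage: P·MP_L = w, so 20·(211 − 6L) = 140.
Then 211 − 6L = 7, giving L = 34.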